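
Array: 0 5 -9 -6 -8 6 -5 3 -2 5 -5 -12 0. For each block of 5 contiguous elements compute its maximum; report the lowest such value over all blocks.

0 5 -9 -6 -8 → max 5
5 -9 -6 -8 6 → max 6
-9 -6 -8 6 -5 → max 6
-6 -8 6 -5 3 → max 6
-8 6 -5 3 -2 → max 6
6 -5 3 -2 5 → max 6
-5 3 -2 5 -5 → max 5
3 -2 5 -5 -12 → max 5
-2 5 -5 -12 0 → max 5
Lowest of these is 5.

5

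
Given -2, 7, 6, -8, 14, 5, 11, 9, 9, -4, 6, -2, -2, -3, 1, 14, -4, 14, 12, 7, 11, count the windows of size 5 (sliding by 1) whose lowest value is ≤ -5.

4

(-2, 7, 6, -8, 14) → min -8  ≤ -5 ✓
(7, 6, -8, 14, 5) → min -8  ≤ -5 ✓
(6, -8, 14, 5, 11) → min -8  ≤ -5 ✓
(-8, 14, 5, 11, 9) → min -8  ≤ -5 ✓
(14, 5, 11, 9, 9) → min 5
(5, 11, 9, 9, -4) → min -4
(11, 9, 9, -4, 6) → min -4
(9, 9, -4, 6, -2) → min -4
(9, -4, 6, -2, -2) → min -4
(-4, 6, -2, -2, -3) → min -4
(6, -2, -2, -3, 1) → min -3
(-2, -2, -3, 1, 14) → min -3
(-2, -3, 1, 14, -4) → min -4
(-3, 1, 14, -4, 14) → min -4
(1, 14, -4, 14, 12) → min -4
(14, -4, 14, 12, 7) → min -4
(-4, 14, 12, 7, 11) → min -4
4 windows satisfy the condition.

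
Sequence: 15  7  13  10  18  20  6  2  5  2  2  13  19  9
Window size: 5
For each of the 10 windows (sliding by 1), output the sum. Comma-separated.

63, 68, 67, 56, 51, 35, 17, 24, 41, 45

Sliding a size-5 window across the 14 values:
[15, 7, 13, 10, 18] → sum 63
[7, 13, 10, 18, 20] → sum 68
[13, 10, 18, 20, 6] → sum 67
[10, 18, 20, 6, 2] → sum 56
[18, 20, 6, 2, 5] → sum 51
[20, 6, 2, 5, 2] → sum 35
[6, 2, 5, 2, 2] → sum 17
[2, 5, 2, 2, 13] → sum 24
[5, 2, 2, 13, 19] → sum 41
[2, 2, 13, 19, 9] → sum 45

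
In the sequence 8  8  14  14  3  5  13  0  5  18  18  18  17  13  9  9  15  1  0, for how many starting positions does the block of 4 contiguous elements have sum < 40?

(8, 8, 14, 14) → sum 44
(8, 14, 14, 3) → sum 39  < 40 ✓
(14, 14, 3, 5) → sum 36  < 40 ✓
(14, 3, 5, 13) → sum 35  < 40 ✓
(3, 5, 13, 0) → sum 21  < 40 ✓
(5, 13, 0, 5) → sum 23  < 40 ✓
(13, 0, 5, 18) → sum 36  < 40 ✓
(0, 5, 18, 18) → sum 41
(5, 18, 18, 18) → sum 59
(18, 18, 18, 17) → sum 71
(18, 18, 17, 13) → sum 66
(18, 17, 13, 9) → sum 57
(17, 13, 9, 9) → sum 48
(13, 9, 9, 15) → sum 46
(9, 9, 15, 1) → sum 34  < 40 ✓
(9, 15, 1, 0) → sum 25  < 40 ✓
8 windows satisfy the condition.

8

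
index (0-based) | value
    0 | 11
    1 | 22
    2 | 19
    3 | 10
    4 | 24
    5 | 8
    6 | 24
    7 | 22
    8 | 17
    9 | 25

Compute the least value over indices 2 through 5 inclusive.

8

Elements at indices 2..5: 19, 10, 24, 8
min(19, 10, 24, 8) = 8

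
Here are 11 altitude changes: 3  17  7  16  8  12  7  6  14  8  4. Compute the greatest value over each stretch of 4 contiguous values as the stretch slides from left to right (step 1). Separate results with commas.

17, 17, 16, 16, 12, 14, 14, 14

3 17 7 16 → max 17
17 7 16 8 → max 17
7 16 8 12 → max 16
16 8 12 7 → max 16
8 12 7 6 → max 12
12 7 6 14 → max 14
7 6 14 8 → max 14
6 14 8 4 → max 14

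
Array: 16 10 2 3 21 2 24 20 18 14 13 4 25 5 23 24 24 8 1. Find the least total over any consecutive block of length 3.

Each size-3 window and its sum:
16 10 2 → sum 28
10 2 3 → sum 15
2 3 21 → sum 26
3 21 2 → sum 26
21 2 24 → sum 47
2 24 20 → sum 46
24 20 18 → sum 62
20 18 14 → sum 52
18 14 13 → sum 45
14 13 4 → sum 31
13 4 25 → sum 42
4 25 5 → sum 34
25 5 23 → sum 53
5 23 24 → sum 52
23 24 24 → sum 71
24 24 8 → sum 56
24 8 1 → sum 33
Least of these is 15.

15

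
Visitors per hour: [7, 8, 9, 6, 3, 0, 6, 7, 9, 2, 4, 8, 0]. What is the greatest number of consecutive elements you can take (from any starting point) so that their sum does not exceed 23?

→ 7: sum 7, len 1
→ 8: sum 15, len 2
→ 9 (dropped 7): sum 17, len 2
→ 6: sum 23, len 3
→ 3 (dropped 8): sum 18, len 3
→ 0: sum 18, len 4
→ 6 (dropped 9): sum 15, len 4
→ 7: sum 22, len 5
→ 9 (dropped 6, 3): sum 22, len 4
→ 2 (dropped 0, 6): sum 18, len 3
→ 4: sum 22, len 4
→ 8 (dropped 7): sum 23, len 4
→ 0: sum 23, len 5
Longest length seen: 5.

5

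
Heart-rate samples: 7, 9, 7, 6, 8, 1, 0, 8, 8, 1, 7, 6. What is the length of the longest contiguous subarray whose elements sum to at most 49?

9

Extend to the right; shrink from the left whenever the sum exceeds 49:
add 7: [7] sum 7, len 1
add 9: [7, 9] sum 16, len 2
add 7: [7, 9, 7] sum 23, len 3
add 6: [7, 9, 7, 6] sum 29, len 4
add 8: [7, 9, 7, 6, 8] sum 37, len 5
add 1: [7, 9, 7, 6, 8, 1] sum 38, len 6
add 0: [7, 9, 7, 6, 8, 1, 0] sum 38, len 7
add 8: [7, 9, 7, 6, 8, 1, 0, 8] sum 46, len 8
add 8: [9, 7, 6, 8, 1, 0, 8, 8] sum 47, len 8
add 1: [9, 7, 6, 8, 1, 0, 8, 8, 1] sum 48, len 9
add 7: [7, 6, 8, 1, 0, 8, 8, 1, 7] sum 46, len 9
add 6: [6, 8, 1, 0, 8, 8, 1, 7, 6] sum 45, len 9
Longest length seen: 9.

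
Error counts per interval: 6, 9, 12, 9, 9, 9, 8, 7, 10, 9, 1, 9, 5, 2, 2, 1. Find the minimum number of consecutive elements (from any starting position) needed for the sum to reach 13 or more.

2

add 6: running sum 6 < 13
end 1: [6, 9] sum 15, len 2
end 2: [9, 12] sum 21, len 2
end 3: [12, 9] sum 21, len 2
end 4: [9, 9] sum 18, len 2
end 5: [9, 9] sum 18, len 2
end 6: [9, 8] sum 17, len 2
end 7: [8, 7] sum 15, len 2
end 8: [7, 10] sum 17, len 2
end 9: [10, 9] sum 19, len 2
end 10: [10, 9, 1] sum 20, len 3
end 11: [9, 1, 9] sum 19, len 3
end 12: [9, 5] sum 14, len 2
end 13: [9, 5, 2] sum 16, len 3
end 14: [9, 5, 2, 2] sum 18, len 4
end 15: [9, 5, 2, 2, 1] sum 19, len 5
Shortest qualifying length: 2.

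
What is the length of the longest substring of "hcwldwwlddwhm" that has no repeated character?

5

[h] len 1
[h, c] len 2
[h, c, w] len 3
[h, c, w, l] len 4
[h, c, w, l, d] len 5
[l, d, w] len 3
[w] len 1
[w, l] len 2
[w, l, d] len 3
[d] len 1
[d, w] len 2
[d, w, h] len 3
[d, w, h, m] len 4
Longest all-distinct length: 5.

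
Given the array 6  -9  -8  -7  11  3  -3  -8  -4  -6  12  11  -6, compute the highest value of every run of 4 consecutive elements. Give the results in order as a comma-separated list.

6, 11, 11, 11, 11, 3, -3, 12, 12, 12

Sliding a size-4 window across the 13 values:
[6, -9, -8, -7] → max 6
[-9, -8, -7, 11] → max 11
[-8, -7, 11, 3] → max 11
[-7, 11, 3, -3] → max 11
[11, 3, -3, -8] → max 11
[3, -3, -8, -4] → max 3
[-3, -8, -4, -6] → max -3
[-8, -4, -6, 12] → max 12
[-4, -6, 12, 11] → max 12
[-6, 12, 11, -6] → max 12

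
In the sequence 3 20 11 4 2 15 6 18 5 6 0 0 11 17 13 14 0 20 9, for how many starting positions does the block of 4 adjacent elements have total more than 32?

10

(3, 20, 11, 4) → sum 38  > 32 ✓
(20, 11, 4, 2) → sum 37  > 32 ✓
(11, 4, 2, 15) → sum 32
(4, 2, 15, 6) → sum 27
(2, 15, 6, 18) → sum 41  > 32 ✓
(15, 6, 18, 5) → sum 44  > 32 ✓
(6, 18, 5, 6) → sum 35  > 32 ✓
(18, 5, 6, 0) → sum 29
(5, 6, 0, 0) → sum 11
(6, 0, 0, 11) → sum 17
(0, 0, 11, 17) → sum 28
(0, 11, 17, 13) → sum 41  > 32 ✓
(11, 17, 13, 14) → sum 55  > 32 ✓
(17, 13, 14, 0) → sum 44  > 32 ✓
(13, 14, 0, 20) → sum 47  > 32 ✓
(14, 0, 20, 9) → sum 43  > 32 ✓
10 windows satisfy the condition.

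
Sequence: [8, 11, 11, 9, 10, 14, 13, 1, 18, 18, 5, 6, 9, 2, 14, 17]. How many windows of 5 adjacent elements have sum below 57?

10

8 11 11 9 10 → sum 49  < 57 ✓
11 11 9 10 14 → sum 55  < 57 ✓
11 9 10 14 13 → sum 57
9 10 14 13 1 → sum 47  < 57 ✓
10 14 13 1 18 → sum 56  < 57 ✓
14 13 1 18 18 → sum 64
13 1 18 18 5 → sum 55  < 57 ✓
1 18 18 5 6 → sum 48  < 57 ✓
18 18 5 6 9 → sum 56  < 57 ✓
18 5 6 9 2 → sum 40  < 57 ✓
5 6 9 2 14 → sum 36  < 57 ✓
6 9 2 14 17 → sum 48  < 57 ✓
10 windows satisfy the condition.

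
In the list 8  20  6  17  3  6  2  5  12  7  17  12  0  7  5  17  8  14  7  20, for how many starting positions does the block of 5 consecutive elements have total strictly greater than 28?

15

8 20 6 17 3 → sum 54  > 28 ✓
20 6 17 3 6 → sum 52  > 28 ✓
6 17 3 6 2 → sum 34  > 28 ✓
17 3 6 2 5 → sum 33  > 28 ✓
3 6 2 5 12 → sum 28
6 2 5 12 7 → sum 32  > 28 ✓
2 5 12 7 17 → sum 43  > 28 ✓
5 12 7 17 12 → sum 53  > 28 ✓
12 7 17 12 0 → sum 48  > 28 ✓
7 17 12 0 7 → sum 43  > 28 ✓
17 12 0 7 5 → sum 41  > 28 ✓
12 0 7 5 17 → sum 41  > 28 ✓
0 7 5 17 8 → sum 37  > 28 ✓
7 5 17 8 14 → sum 51  > 28 ✓
5 17 8 14 7 → sum 51  > 28 ✓
17 8 14 7 20 → sum 66  > 28 ✓
15 windows satisfy the condition.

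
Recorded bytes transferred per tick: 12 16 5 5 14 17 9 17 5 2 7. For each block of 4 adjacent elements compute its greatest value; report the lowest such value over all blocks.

16

[12, 16, 5, 5] → max 16
[16, 5, 5, 14] → max 16
[5, 5, 14, 17] → max 17
[5, 14, 17, 9] → max 17
[14, 17, 9, 17] → max 17
[17, 9, 17, 5] → max 17
[9, 17, 5, 2] → max 17
[17, 5, 2, 7] → max 17
Lowest of these is 16.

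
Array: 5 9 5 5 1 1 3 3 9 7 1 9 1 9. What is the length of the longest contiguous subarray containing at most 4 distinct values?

10

Extend right; when distinct count exceeds 4, shrink from the left:
[5] 1 distinct, len 1
[5, 9] 2 distinct, len 2
[5, 9, 5] 2 distinct, len 3
[5, 9, 5, 5] 2 distinct, len 4
[5, 9, 5, 5, 1] 3 distinct, len 5
[5, 9, 5, 5, 1, 1] 3 distinct, len 6
[5, 9, 5, 5, 1, 1, 3] 4 distinct, len 7
[5, 9, 5, 5, 1, 1, 3, 3] 4 distinct, len 8
[5, 9, 5, 5, 1, 1, 3, 3, 9] 4 distinct, len 9
[1, 1, 3, 3, 9, 7] 4 distinct, len 6
[1, 1, 3, 3, 9, 7, 1] 4 distinct, len 7
[1, 1, 3, 3, 9, 7, 1, 9] 4 distinct, len 8
[1, 1, 3, 3, 9, 7, 1, 9, 1] 4 distinct, len 9
[1, 1, 3, 3, 9, 7, 1, 9, 1, 9] 4 distinct, len 10
Longest length with ≤4 distinct: 10.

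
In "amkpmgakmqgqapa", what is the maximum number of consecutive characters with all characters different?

[a] len 1
[a, m] len 2
[a, m, k] len 3
[a, m, k, p] len 4
[k, p, m] len 3
[k, p, m, g] len 4
[k, p, m, g, a] len 5
[p, m, g, a, k] len 5
[g, a, k, m] len 4
[g, a, k, m, q] len 5
[a, k, m, q, g] len 5
[g, q] len 2
[g, q, a] len 3
[g, q, a, p] len 4
[p, a] len 2
Longest all-distinct length: 5.

5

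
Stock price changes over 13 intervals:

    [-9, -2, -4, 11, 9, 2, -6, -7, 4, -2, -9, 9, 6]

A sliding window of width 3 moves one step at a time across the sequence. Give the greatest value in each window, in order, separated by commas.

-2, 11, 11, 11, 9, 2, 4, 4, 4, 9, 9

-9 -2 -4 → max -2
-2 -4 11 → max 11
-4 11 9 → max 11
11 9 2 → max 11
9 2 -6 → max 9
2 -6 -7 → max 2
-6 -7 4 → max 4
-7 4 -2 → max 4
4 -2 -9 → max 4
-2 -9 9 → max 9
-9 9 6 → max 9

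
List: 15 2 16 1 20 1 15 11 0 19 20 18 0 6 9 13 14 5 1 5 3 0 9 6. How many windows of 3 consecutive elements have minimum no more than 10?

15 2 16 → min 2  ≤ 10 ✓
2 16 1 → min 1  ≤ 10 ✓
16 1 20 → min 1  ≤ 10 ✓
1 20 1 → min 1  ≤ 10 ✓
20 1 15 → min 1  ≤ 10 ✓
1 15 11 → min 1  ≤ 10 ✓
15 11 0 → min 0  ≤ 10 ✓
11 0 19 → min 0  ≤ 10 ✓
0 19 20 → min 0  ≤ 10 ✓
19 20 18 → min 18
20 18 0 → min 0  ≤ 10 ✓
18 0 6 → min 0  ≤ 10 ✓
0 6 9 → min 0  ≤ 10 ✓
6 9 13 → min 6  ≤ 10 ✓
9 13 14 → min 9  ≤ 10 ✓
13 14 5 → min 5  ≤ 10 ✓
14 5 1 → min 1  ≤ 10 ✓
5 1 5 → min 1  ≤ 10 ✓
1 5 3 → min 1  ≤ 10 ✓
5 3 0 → min 0  ≤ 10 ✓
3 0 9 → min 0  ≤ 10 ✓
0 9 6 → min 0  ≤ 10 ✓
21 windows satisfy the condition.

21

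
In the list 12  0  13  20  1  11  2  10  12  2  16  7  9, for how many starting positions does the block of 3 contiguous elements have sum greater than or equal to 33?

[12, 0, 13] → sum 25
[0, 13, 20] → sum 33  ≥ 33 ✓
[13, 20, 1] → sum 34  ≥ 33 ✓
[20, 1, 11] → sum 32
[1, 11, 2] → sum 14
[11, 2, 10] → sum 23
[2, 10, 12] → sum 24
[10, 12, 2] → sum 24
[12, 2, 16] → sum 30
[2, 16, 7] → sum 25
[16, 7, 9] → sum 32
2 windows satisfy the condition.

2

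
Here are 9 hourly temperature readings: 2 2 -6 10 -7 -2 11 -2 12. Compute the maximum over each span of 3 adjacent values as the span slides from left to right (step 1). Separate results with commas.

2, 10, 10, 10, 11, 11, 12

Sliding a size-3 window across the 9 values:
(2, 2, -6) → max 2
(2, -6, 10) → max 10
(-6, 10, -7) → max 10
(10, -7, -2) → max 10
(-7, -2, 11) → max 11
(-2, 11, -2) → max 11
(11, -2, 12) → max 12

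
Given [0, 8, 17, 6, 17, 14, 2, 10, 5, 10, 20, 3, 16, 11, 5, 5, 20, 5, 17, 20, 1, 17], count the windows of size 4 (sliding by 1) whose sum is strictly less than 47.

12

0 8 17 6 → sum 31  < 47 ✓
8 17 6 17 → sum 48
17 6 17 14 → sum 54
6 17 14 2 → sum 39  < 47 ✓
17 14 2 10 → sum 43  < 47 ✓
14 2 10 5 → sum 31  < 47 ✓
2 10 5 10 → sum 27  < 47 ✓
10 5 10 20 → sum 45  < 47 ✓
5 10 20 3 → sum 38  < 47 ✓
10 20 3 16 → sum 49
20 3 16 11 → sum 50
3 16 11 5 → sum 35  < 47 ✓
16 11 5 5 → sum 37  < 47 ✓
11 5 5 20 → sum 41  < 47 ✓
5 5 20 5 → sum 35  < 47 ✓
5 20 5 17 → sum 47
20 5 17 20 → sum 62
5 17 20 1 → sum 43  < 47 ✓
17 20 1 17 → sum 55
12 windows satisfy the condition.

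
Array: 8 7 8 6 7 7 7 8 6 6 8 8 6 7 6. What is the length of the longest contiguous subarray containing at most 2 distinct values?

6

Extend right; when distinct count exceeds 2, shrink from the left:
add 8: window [8] (1 distinct), len 1
add 7: window [8, 7] (2 distinct), len 2
add 8: window [8, 7, 8] (2 distinct), len 3
add 6: window [8, 6] (2 distinct), len 2
add 7: window [6, 7] (2 distinct), len 2
add 7: window [6, 7, 7] (2 distinct), len 3
add 7: window [6, 7, 7, 7] (2 distinct), len 4
add 8: window [7, 7, 7, 8] (2 distinct), len 4
add 6: window [8, 6] (2 distinct), len 2
add 6: window [8, 6, 6] (2 distinct), len 3
add 8: window [8, 6, 6, 8] (2 distinct), len 4
add 8: window [8, 6, 6, 8, 8] (2 distinct), len 5
add 6: window [8, 6, 6, 8, 8, 6] (2 distinct), len 6
add 7: window [6, 7] (2 distinct), len 2
add 6: window [6, 7, 6] (2 distinct), len 3
Longest length with ≤2 distinct: 6.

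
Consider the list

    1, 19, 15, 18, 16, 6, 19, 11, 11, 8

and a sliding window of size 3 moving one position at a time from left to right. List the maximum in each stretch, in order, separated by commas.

1 19 15 → max 19
19 15 18 → max 19
15 18 16 → max 18
18 16 6 → max 18
16 6 19 → max 19
6 19 11 → max 19
19 11 11 → max 19
11 11 8 → max 11

19, 19, 18, 18, 19, 19, 19, 11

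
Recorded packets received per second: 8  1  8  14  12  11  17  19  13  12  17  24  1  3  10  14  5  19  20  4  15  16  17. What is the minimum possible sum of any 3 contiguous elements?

14

Window sums for each of the 21 positions:
8 1 8 → sum 17
1 8 14 → sum 23
8 14 12 → sum 34
14 12 11 → sum 37
12 11 17 → sum 40
11 17 19 → sum 47
17 19 13 → sum 49
19 13 12 → sum 44
13 12 17 → sum 42
12 17 24 → sum 53
17 24 1 → sum 42
24 1 3 → sum 28
1 3 10 → sum 14
3 10 14 → sum 27
10 14 5 → sum 29
14 5 19 → sum 38
5 19 20 → sum 44
19 20 4 → sum 43
20 4 15 → sum 39
4 15 16 → sum 35
15 16 17 → sum 48
Minimum of these is 14.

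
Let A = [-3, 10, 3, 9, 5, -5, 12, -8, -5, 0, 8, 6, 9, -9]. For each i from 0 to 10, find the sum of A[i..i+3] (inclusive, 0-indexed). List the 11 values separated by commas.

Sliding a size-4 window across the 14 values:
-3 10 3 9 → sum 19
10 3 9 5 → sum 27
3 9 5 -5 → sum 12
9 5 -5 12 → sum 21
5 -5 12 -8 → sum 4
-5 12 -8 -5 → sum -6
12 -8 -5 0 → sum -1
-8 -5 0 8 → sum -5
-5 0 8 6 → sum 9
0 8 6 9 → sum 23
8 6 9 -9 → sum 14

19, 27, 12, 21, 4, -6, -1, -5, 9, 23, 14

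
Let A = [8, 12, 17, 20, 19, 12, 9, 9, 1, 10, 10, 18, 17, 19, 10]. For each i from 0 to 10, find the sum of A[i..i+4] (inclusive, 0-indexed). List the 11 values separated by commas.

76, 80, 77, 69, 50, 41, 39, 48, 56, 74, 74

Sliding a size-5 window across the 15 values:
8 12 17 20 19 → sum 76
12 17 20 19 12 → sum 80
17 20 19 12 9 → sum 77
20 19 12 9 9 → sum 69
19 12 9 9 1 → sum 50
12 9 9 1 10 → sum 41
9 9 1 10 10 → sum 39
9 1 10 10 18 → sum 48
1 10 10 18 17 → sum 56
10 10 18 17 19 → sum 74
10 18 17 19 10 → sum 74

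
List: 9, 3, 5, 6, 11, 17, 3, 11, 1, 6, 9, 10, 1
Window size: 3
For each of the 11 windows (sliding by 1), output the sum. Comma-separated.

17, 14, 22, 34, 31, 31, 15, 18, 16, 25, 20

Sliding a size-3 window across the 13 values:
(9, 3, 5) → sum 17
(3, 5, 6) → sum 14
(5, 6, 11) → sum 22
(6, 11, 17) → sum 34
(11, 17, 3) → sum 31
(17, 3, 11) → sum 31
(3, 11, 1) → sum 15
(11, 1, 6) → sum 18
(1, 6, 9) → sum 16
(6, 9, 10) → sum 25
(9, 10, 1) → sum 20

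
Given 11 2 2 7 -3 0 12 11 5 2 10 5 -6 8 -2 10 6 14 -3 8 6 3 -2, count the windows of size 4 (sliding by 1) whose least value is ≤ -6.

4

(11, 2, 2, 7) → min 2
(2, 2, 7, -3) → min -3
(2, 7, -3, 0) → min -3
(7, -3, 0, 12) → min -3
(-3, 0, 12, 11) → min -3
(0, 12, 11, 5) → min 0
(12, 11, 5, 2) → min 2
(11, 5, 2, 10) → min 2
(5, 2, 10, 5) → min 2
(2, 10, 5, -6) → min -6  ≤ -6 ✓
(10, 5, -6, 8) → min -6  ≤ -6 ✓
(5, -6, 8, -2) → min -6  ≤ -6 ✓
(-6, 8, -2, 10) → min -6  ≤ -6 ✓
(8, -2, 10, 6) → min -2
(-2, 10, 6, 14) → min -2
(10, 6, 14, -3) → min -3
(6, 14, -3, 8) → min -3
(14, -3, 8, 6) → min -3
(-3, 8, 6, 3) → min -3
(8, 6, 3, -2) → min -2
4 windows satisfy the condition.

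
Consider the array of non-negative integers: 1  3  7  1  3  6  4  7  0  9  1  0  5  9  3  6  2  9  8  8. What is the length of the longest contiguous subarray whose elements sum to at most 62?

Extend to the right; shrink from the left whenever the sum exceeds 62:
→ 1: sum 1, len 1
→ 3: sum 4, len 2
→ 7: sum 11, len 3
→ 1: sum 12, len 4
→ 3: sum 15, len 5
→ 6: sum 21, len 6
→ 4: sum 25, len 7
→ 7: sum 32, len 8
→ 0: sum 32, len 9
→ 9: sum 41, len 10
→ 1: sum 42, len 11
→ 0: sum 42, len 12
→ 5: sum 47, len 13
→ 9: sum 56, len 14
→ 3: sum 59, len 15
→ 6 (dropped 1, 3): sum 61, len 14
→ 2 (dropped 7): sum 56, len 14
→ 9 (dropped 1, 3): sum 61, len 13
→ 8 (dropped 6, 4): sum 59, len 12
→ 8 (dropped 7): sum 60, len 12
Longest length seen: 15.

15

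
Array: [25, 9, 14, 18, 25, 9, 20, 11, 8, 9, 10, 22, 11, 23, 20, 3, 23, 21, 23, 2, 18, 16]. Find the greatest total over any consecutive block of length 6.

113

[25, 9, 14, 18, 25, 9] → sum 100
[9, 14, 18, 25, 9, 20] → sum 95
[14, 18, 25, 9, 20, 11] → sum 97
[18, 25, 9, 20, 11, 8] → sum 91
[25, 9, 20, 11, 8, 9] → sum 82
[9, 20, 11, 8, 9, 10] → sum 67
[20, 11, 8, 9, 10, 22] → sum 80
[11, 8, 9, 10, 22, 11] → sum 71
[8, 9, 10, 22, 11, 23] → sum 83
[9, 10, 22, 11, 23, 20] → sum 95
[10, 22, 11, 23, 20, 3] → sum 89
[22, 11, 23, 20, 3, 23] → sum 102
[11, 23, 20, 3, 23, 21] → sum 101
[23, 20, 3, 23, 21, 23] → sum 113
[20, 3, 23, 21, 23, 2] → sum 92
[3, 23, 21, 23, 2, 18] → sum 90
[23, 21, 23, 2, 18, 16] → sum 103
Greatest of these is 113.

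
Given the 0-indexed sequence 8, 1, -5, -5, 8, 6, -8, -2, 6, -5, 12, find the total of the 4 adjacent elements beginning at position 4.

Elements at indices 4..7: 8, 6, -8, -2
sum(8, 6, -8, -2) = 4

4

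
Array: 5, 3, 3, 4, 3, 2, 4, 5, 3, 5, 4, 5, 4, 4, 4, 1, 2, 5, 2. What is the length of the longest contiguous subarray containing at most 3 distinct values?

[5] 1 distinct, len 1
[5, 3] 2 distinct, len 2
[5, 3, 3] 2 distinct, len 3
[5, 3, 3, 4] 3 distinct, len 4
[5, 3, 3, 4, 3] 3 distinct, len 5
[3, 3, 4, 3, 2] 3 distinct, len 5
[3, 3, 4, 3, 2, 4] 3 distinct, len 6
[2, 4, 5] 3 distinct, len 3
[4, 5, 3] 3 distinct, len 3
[4, 5, 3, 5] 3 distinct, len 4
[4, 5, 3, 5, 4] 3 distinct, len 5
[4, 5, 3, 5, 4, 5] 3 distinct, len 6
[4, 5, 3, 5, 4, 5, 4] 3 distinct, len 7
[4, 5, 3, 5, 4, 5, 4, 4] 3 distinct, len 8
[4, 5, 3, 5, 4, 5, 4, 4, 4] 3 distinct, len 9
[5, 4, 5, 4, 4, 4, 1] 3 distinct, len 7
[4, 4, 4, 1, 2] 3 distinct, len 5
[1, 2, 5] 3 distinct, len 3
[1, 2, 5, 2] 3 distinct, len 4
Longest length with ≤3 distinct: 9.

9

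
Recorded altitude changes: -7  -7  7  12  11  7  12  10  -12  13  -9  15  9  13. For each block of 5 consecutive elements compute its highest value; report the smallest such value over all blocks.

12

Each size-5 window and its max:
[-7, -7, 7, 12, 11] → max 12
[-7, 7, 12, 11, 7] → max 12
[7, 12, 11, 7, 12] → max 12
[12, 11, 7, 12, 10] → max 12
[11, 7, 12, 10, -12] → max 12
[7, 12, 10, -12, 13] → max 13
[12, 10, -12, 13, -9] → max 13
[10, -12, 13, -9, 15] → max 15
[-12, 13, -9, 15, 9] → max 15
[13, -9, 15, 9, 13] → max 15
Smallest of these is 12.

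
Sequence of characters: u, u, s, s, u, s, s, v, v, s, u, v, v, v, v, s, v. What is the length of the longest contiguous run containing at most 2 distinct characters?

7

[u] 1 distinct, len 1
[u, u] 1 distinct, len 2
[u, u, s] 2 distinct, len 3
[u, u, s, s] 2 distinct, len 4
[u, u, s, s, u] 2 distinct, len 5
[u, u, s, s, u, s] 2 distinct, len 6
[u, u, s, s, u, s, s] 2 distinct, len 7
[s, s, v] 2 distinct, len 3
[s, s, v, v] 2 distinct, len 4
[s, s, v, v, s] 2 distinct, len 5
[s, u] 2 distinct, len 2
[u, v] 2 distinct, len 2
[u, v, v] 2 distinct, len 3
[u, v, v, v] 2 distinct, len 4
[u, v, v, v, v] 2 distinct, len 5
[v, v, v, v, s] 2 distinct, len 5
[v, v, v, v, s, v] 2 distinct, len 6
Longest length with ≤2 distinct: 7.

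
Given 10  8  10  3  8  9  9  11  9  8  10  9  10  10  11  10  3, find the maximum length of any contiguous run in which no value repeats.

add 10: [10] len 1
add 8: [10, 8] len 2
add 10 (repeat 10, move left end past it): [8, 10] len 2
add 3: [8, 10, 3] len 3
add 8 (repeat 8, move left end past it): [10, 3, 8] len 3
add 9: [10, 3, 8, 9] len 4
add 9 (repeat 9, move left end past it): [9] len 1
add 11: [9, 11] len 2
add 9 (repeat 9, move left end past it): [11, 9] len 2
add 8: [11, 9, 8] len 3
add 10: [11, 9, 8, 10] len 4
add 9 (repeat 9, move left end past it): [8, 10, 9] len 3
add 10 (repeat 10, move left end past it): [9, 10] len 2
add 10 (repeat 10, move left end past it): [10] len 1
add 11: [10, 11] len 2
add 10 (repeat 10, move left end past it): [11, 10] len 2
add 3: [11, 10, 3] len 3
Longest all-distinct length: 4.

4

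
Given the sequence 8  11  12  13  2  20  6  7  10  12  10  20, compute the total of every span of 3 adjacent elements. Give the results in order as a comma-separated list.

31, 36, 27, 35, 28, 33, 23, 29, 32, 42

Sliding a size-3 window across the 12 values:
(8, 11, 12) → sum 31
(11, 12, 13) → sum 36
(12, 13, 2) → sum 27
(13, 2, 20) → sum 35
(2, 20, 6) → sum 28
(20, 6, 7) → sum 33
(6, 7, 10) → sum 23
(7, 10, 12) → sum 29
(10, 12, 10) → sum 32
(12, 10, 20) → sum 42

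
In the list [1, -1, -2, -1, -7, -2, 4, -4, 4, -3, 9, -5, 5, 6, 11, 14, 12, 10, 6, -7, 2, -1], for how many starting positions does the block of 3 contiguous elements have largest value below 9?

11

[1, -1, -2] → max 1  < 9 ✓
[-1, -2, -1] → max -1  < 9 ✓
[-2, -1, -7] → max -1  < 9 ✓
[-1, -7, -2] → max -1  < 9 ✓
[-7, -2, 4] → max 4  < 9 ✓
[-2, 4, -4] → max 4  < 9 ✓
[4, -4, 4] → max 4  < 9 ✓
[-4, 4, -3] → max 4  < 9 ✓
[4, -3, 9] → max 9
[-3, 9, -5] → max 9
[9, -5, 5] → max 9
[-5, 5, 6] → max 6  < 9 ✓
[5, 6, 11] → max 11
[6, 11, 14] → max 14
[11, 14, 12] → max 14
[14, 12, 10] → max 14
[12, 10, 6] → max 12
[10, 6, -7] → max 10
[6, -7, 2] → max 6  < 9 ✓
[-7, 2, -1] → max 2  < 9 ✓
11 windows satisfy the condition.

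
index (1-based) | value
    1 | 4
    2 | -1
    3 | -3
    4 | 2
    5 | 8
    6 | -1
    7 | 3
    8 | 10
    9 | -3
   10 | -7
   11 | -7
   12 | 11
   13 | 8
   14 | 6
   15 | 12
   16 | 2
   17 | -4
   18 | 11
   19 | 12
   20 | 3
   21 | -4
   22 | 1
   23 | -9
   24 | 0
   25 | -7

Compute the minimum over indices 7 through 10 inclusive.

Elements at indices 7..10: 3, 10, -3, -7
min(3, 10, -3, -7) = -7

-7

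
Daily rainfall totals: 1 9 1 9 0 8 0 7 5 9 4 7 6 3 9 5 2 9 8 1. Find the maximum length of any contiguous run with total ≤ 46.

→ 1: sum 1, len 1
→ 9: sum 10, len 2
→ 1: sum 11, len 3
→ 9: sum 20, len 4
→ 0: sum 20, len 5
→ 8: sum 28, len 6
→ 0: sum 28, len 7
→ 7: sum 35, len 8
→ 5: sum 40, len 9
→ 9 (dropped 1, 9): sum 39, len 8
→ 4: sum 43, len 9
→ 7 (dropped 1, 9): sum 40, len 8
→ 6: sum 46, len 9
→ 3 (dropped 0, 8): sum 41, len 8
→ 9 (dropped 0, 7): sum 43, len 7
→ 5 (dropped 5): sum 43, len 7
→ 2: sum 45, len 8
→ 9 (dropped 9): sum 45, len 8
→ 8 (dropped 4, 7): sum 42, len 7
→ 1: sum 43, len 8
Longest length seen: 9.

9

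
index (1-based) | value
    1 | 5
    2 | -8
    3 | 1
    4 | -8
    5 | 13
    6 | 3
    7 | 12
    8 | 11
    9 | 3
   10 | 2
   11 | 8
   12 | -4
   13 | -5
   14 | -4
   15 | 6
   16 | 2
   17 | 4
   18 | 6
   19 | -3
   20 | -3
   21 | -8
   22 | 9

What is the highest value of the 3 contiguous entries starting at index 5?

Elements at indices 5..7: 13, 3, 12
max(13, 3, 12) = 13

13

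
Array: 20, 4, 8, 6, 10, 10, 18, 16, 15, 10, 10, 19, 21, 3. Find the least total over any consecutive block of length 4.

(20, 4, 8, 6) → sum 38
(4, 8, 6, 10) → sum 28
(8, 6, 10, 10) → sum 34
(6, 10, 10, 18) → sum 44
(10, 10, 18, 16) → sum 54
(10, 18, 16, 15) → sum 59
(18, 16, 15, 10) → sum 59
(16, 15, 10, 10) → sum 51
(15, 10, 10, 19) → sum 54
(10, 10, 19, 21) → sum 60
(10, 19, 21, 3) → sum 53
Least of these is 28.

28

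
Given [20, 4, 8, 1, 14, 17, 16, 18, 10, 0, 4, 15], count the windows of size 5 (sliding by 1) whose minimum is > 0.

[20, 4, 8, 1, 14] → min 1  > 0 ✓
[4, 8, 1, 14, 17] → min 1  > 0 ✓
[8, 1, 14, 17, 16] → min 1  > 0 ✓
[1, 14, 17, 16, 18] → min 1  > 0 ✓
[14, 17, 16, 18, 10] → min 10  > 0 ✓
[17, 16, 18, 10, 0] → min 0
[16, 18, 10, 0, 4] → min 0
[18, 10, 0, 4, 15] → min 0
5 windows satisfy the condition.

5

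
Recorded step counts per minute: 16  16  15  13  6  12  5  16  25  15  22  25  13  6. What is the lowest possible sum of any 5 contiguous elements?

Window sums for each of the 10 positions:
[16, 16, 15, 13, 6] → sum 66
[16, 15, 13, 6, 12] → sum 62
[15, 13, 6, 12, 5] → sum 51
[13, 6, 12, 5, 16] → sum 52
[6, 12, 5, 16, 25] → sum 64
[12, 5, 16, 25, 15] → sum 73
[5, 16, 25, 15, 22] → sum 83
[16, 25, 15, 22, 25] → sum 103
[25, 15, 22, 25, 13] → sum 100
[15, 22, 25, 13, 6] → sum 81
Lowest of these is 51.

51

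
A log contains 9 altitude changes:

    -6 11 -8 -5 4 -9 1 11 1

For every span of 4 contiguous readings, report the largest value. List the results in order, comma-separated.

Sliding a size-4 window across the 9 values:
[-6, 11, -8, -5] → max 11
[11, -8, -5, 4] → max 11
[-8, -5, 4, -9] → max 4
[-5, 4, -9, 1] → max 4
[4, -9, 1, 11] → max 11
[-9, 1, 11, 1] → max 11

11, 11, 4, 4, 11, 11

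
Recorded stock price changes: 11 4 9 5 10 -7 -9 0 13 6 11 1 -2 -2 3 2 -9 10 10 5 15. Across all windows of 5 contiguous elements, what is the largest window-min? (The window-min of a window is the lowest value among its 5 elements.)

4

11 4 9 5 10 → min 4
4 9 5 10 -7 → min -7
9 5 10 -7 -9 → min -9
5 10 -7 -9 0 → min -9
10 -7 -9 0 13 → min -9
-7 -9 0 13 6 → min -9
-9 0 13 6 11 → min -9
0 13 6 11 1 → min 0
13 6 11 1 -2 → min -2
6 11 1 -2 -2 → min -2
11 1 -2 -2 3 → min -2
1 -2 -2 3 2 → min -2
-2 -2 3 2 -9 → min -9
-2 3 2 -9 10 → min -9
3 2 -9 10 10 → min -9
2 -9 10 10 5 → min -9
-9 10 10 5 15 → min -9
Largest of these is 4.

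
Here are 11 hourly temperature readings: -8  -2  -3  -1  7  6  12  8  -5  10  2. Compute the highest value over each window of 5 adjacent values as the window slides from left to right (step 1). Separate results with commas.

7, 7, 12, 12, 12, 12, 12

-8 -2 -3 -1 7 → max 7
-2 -3 -1 7 6 → max 7
-3 -1 7 6 12 → max 12
-1 7 6 12 8 → max 12
7 6 12 8 -5 → max 12
6 12 8 -5 10 → max 12
12 8 -5 10 2 → max 12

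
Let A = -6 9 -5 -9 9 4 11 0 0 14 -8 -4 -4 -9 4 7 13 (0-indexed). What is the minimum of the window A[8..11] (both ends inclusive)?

-8

Elements at indices 8..11: 0, 14, -8, -4
min(0, 14, -8, -4) = -8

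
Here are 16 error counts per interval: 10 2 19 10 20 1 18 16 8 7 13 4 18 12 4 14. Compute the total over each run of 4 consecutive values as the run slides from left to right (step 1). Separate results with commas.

41, 51, 50, 49, 55, 43, 49, 44, 32, 42, 47, 38, 48

(10, 2, 19, 10) → sum 41
(2, 19, 10, 20) → sum 51
(19, 10, 20, 1) → sum 50
(10, 20, 1, 18) → sum 49
(20, 1, 18, 16) → sum 55
(1, 18, 16, 8) → sum 43
(18, 16, 8, 7) → sum 49
(16, 8, 7, 13) → sum 44
(8, 7, 13, 4) → sum 32
(7, 13, 4, 18) → sum 42
(13, 4, 18, 12) → sum 47
(4, 18, 12, 4) → sum 38
(18, 12, 4, 14) → sum 48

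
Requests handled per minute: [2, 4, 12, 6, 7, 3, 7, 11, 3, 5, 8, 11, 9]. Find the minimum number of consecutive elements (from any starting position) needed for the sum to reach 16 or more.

Extend right; whenever the sum reaches 16, record the length and shrink from the left:
add 2: running sum 2 < 16
add 4: running sum 6 < 16
end 2: [4, 12] sum 16, len 2
end 3: [12, 6] sum 18, len 2
end 4: [12, 6, 7] sum 25, len 3
end 5: [6, 7, 3] sum 16, len 3
end 6: [7, 3, 7] sum 17, len 3
end 7: [7, 11] sum 18, len 2
end 8: [7, 11, 3] sum 21, len 3
end 9: [11, 3, 5] sum 19, len 3
end 10: [3, 5, 8] sum 16, len 3
end 11: [8, 11] sum 19, len 2
end 12: [11, 9] sum 20, len 2
Shortest qualifying length: 2.

2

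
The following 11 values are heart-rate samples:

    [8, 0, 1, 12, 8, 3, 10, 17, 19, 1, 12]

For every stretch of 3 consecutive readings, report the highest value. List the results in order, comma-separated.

8, 12, 12, 12, 10, 17, 19, 19, 19

8 0 1 → max 8
0 1 12 → max 12
1 12 8 → max 12
12 8 3 → max 12
8 3 10 → max 10
3 10 17 → max 17
10 17 19 → max 19
17 19 1 → max 19
19 1 12 → max 19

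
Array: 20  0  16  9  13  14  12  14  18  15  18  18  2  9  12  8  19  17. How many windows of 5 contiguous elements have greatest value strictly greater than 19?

1

(20, 0, 16, 9, 13) → max 20  > 19 ✓
(0, 16, 9, 13, 14) → max 16
(16, 9, 13, 14, 12) → max 16
(9, 13, 14, 12, 14) → max 14
(13, 14, 12, 14, 18) → max 18
(14, 12, 14, 18, 15) → max 18
(12, 14, 18, 15, 18) → max 18
(14, 18, 15, 18, 18) → max 18
(18, 15, 18, 18, 2) → max 18
(15, 18, 18, 2, 9) → max 18
(18, 18, 2, 9, 12) → max 18
(18, 2, 9, 12, 8) → max 18
(2, 9, 12, 8, 19) → max 19
(9, 12, 8, 19, 17) → max 19
1 window satisfy the condition.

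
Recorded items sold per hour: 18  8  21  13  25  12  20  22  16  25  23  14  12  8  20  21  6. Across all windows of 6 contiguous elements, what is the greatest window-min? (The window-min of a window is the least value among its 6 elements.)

Window mins for each of the 12 positions:
[18, 8, 21, 13, 25, 12] → min 8
[8, 21, 13, 25, 12, 20] → min 8
[21, 13, 25, 12, 20, 22] → min 12
[13, 25, 12, 20, 22, 16] → min 12
[25, 12, 20, 22, 16, 25] → min 12
[12, 20, 22, 16, 25, 23] → min 12
[20, 22, 16, 25, 23, 14] → min 14
[22, 16, 25, 23, 14, 12] → min 12
[16, 25, 23, 14, 12, 8] → min 8
[25, 23, 14, 12, 8, 20] → min 8
[23, 14, 12, 8, 20, 21] → min 8
[14, 12, 8, 20, 21, 6] → min 6
Greatest of these is 14.

14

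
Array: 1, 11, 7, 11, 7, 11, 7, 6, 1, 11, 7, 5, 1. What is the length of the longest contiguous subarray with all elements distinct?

[1] len 1
[1, 11] len 2
[1, 11, 7] len 3
[7, 11] len 2
[11, 7] len 2
[7, 11] len 2
[11, 7] len 2
[11, 7, 6] len 3
[11, 7, 6, 1] len 4
[7, 6, 1, 11] len 4
[6, 1, 11, 7] len 4
[6, 1, 11, 7, 5] len 5
[11, 7, 5, 1] len 4
Longest all-distinct length: 5.

5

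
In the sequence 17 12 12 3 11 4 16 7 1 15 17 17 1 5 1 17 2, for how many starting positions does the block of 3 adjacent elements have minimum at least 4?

4

(17, 12, 12) → min 12  ≥ 4 ✓
(12, 12, 3) → min 3
(12, 3, 11) → min 3
(3, 11, 4) → min 3
(11, 4, 16) → min 4  ≥ 4 ✓
(4, 16, 7) → min 4  ≥ 4 ✓
(16, 7, 1) → min 1
(7, 1, 15) → min 1
(1, 15, 17) → min 1
(15, 17, 17) → min 15  ≥ 4 ✓
(17, 17, 1) → min 1
(17, 1, 5) → min 1
(1, 5, 1) → min 1
(5, 1, 17) → min 1
(1, 17, 2) → min 1
4 windows satisfy the condition.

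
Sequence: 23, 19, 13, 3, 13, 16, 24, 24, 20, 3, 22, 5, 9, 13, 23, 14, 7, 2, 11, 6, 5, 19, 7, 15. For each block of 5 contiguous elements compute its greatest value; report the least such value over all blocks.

Window maxs for each of the 20 positions:
23 19 13 3 13 → max 23
19 13 3 13 16 → max 19
13 3 13 16 24 → max 24
3 13 16 24 24 → max 24
13 16 24 24 20 → max 24
16 24 24 20 3 → max 24
24 24 20 3 22 → max 24
24 20 3 22 5 → max 24
20 3 22 5 9 → max 22
3 22 5 9 13 → max 22
22 5 9 13 23 → max 23
5 9 13 23 14 → max 23
9 13 23 14 7 → max 23
13 23 14 7 2 → max 23
23 14 7 2 11 → max 23
14 7 2 11 6 → max 14
7 2 11 6 5 → max 11
2 11 6 5 19 → max 19
11 6 5 19 7 → max 19
6 5 19 7 15 → max 19
Least of these is 11.

11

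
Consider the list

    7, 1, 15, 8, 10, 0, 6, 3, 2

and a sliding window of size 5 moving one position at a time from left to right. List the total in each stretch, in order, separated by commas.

41, 34, 39, 27, 21

Sliding a size-5 window across the 9 values:
(7, 1, 15, 8, 10) → sum 41
(1, 15, 8, 10, 0) → sum 34
(15, 8, 10, 0, 6) → sum 39
(8, 10, 0, 6, 3) → sum 27
(10, 0, 6, 3, 2) → sum 21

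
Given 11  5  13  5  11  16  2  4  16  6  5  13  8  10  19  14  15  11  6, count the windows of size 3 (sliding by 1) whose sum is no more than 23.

3

(11, 5, 13) → sum 29
(5, 13, 5) → sum 23  ≤ 23 ✓
(13, 5, 11) → sum 29
(5, 11, 16) → sum 32
(11, 16, 2) → sum 29
(16, 2, 4) → sum 22  ≤ 23 ✓
(2, 4, 16) → sum 22  ≤ 23 ✓
(4, 16, 6) → sum 26
(16, 6, 5) → sum 27
(6, 5, 13) → sum 24
(5, 13, 8) → sum 26
(13, 8, 10) → sum 31
(8, 10, 19) → sum 37
(10, 19, 14) → sum 43
(19, 14, 15) → sum 48
(14, 15, 11) → sum 40
(15, 11, 6) → sum 32
3 windows satisfy the condition.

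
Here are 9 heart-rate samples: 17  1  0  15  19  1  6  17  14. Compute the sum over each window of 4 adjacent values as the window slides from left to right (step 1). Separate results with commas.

[17, 1, 0, 15] → sum 33
[1, 0, 15, 19] → sum 35
[0, 15, 19, 1] → sum 35
[15, 19, 1, 6] → sum 41
[19, 1, 6, 17] → sum 43
[1, 6, 17, 14] → sum 38

33, 35, 35, 41, 43, 38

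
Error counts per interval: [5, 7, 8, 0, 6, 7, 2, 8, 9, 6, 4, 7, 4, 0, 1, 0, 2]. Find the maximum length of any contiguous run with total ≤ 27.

8

Extend to the right; shrink from the left whenever the sum exceeds 27:
→ 5: sum 5, len 1
→ 7: sum 12, len 2
→ 8: sum 20, len 3
→ 0: sum 20, len 4
→ 6: sum 26, len 5
→ 7 (dropped 5, 7): sum 21, len 4
→ 2: sum 23, len 5
→ 8 (dropped 8): sum 23, len 5
→ 9 (dropped 0, 6): sum 26, len 4
→ 6 (dropped 7): sum 25, len 4
→ 4 (dropped 2): sum 27, len 4
→ 7 (dropped 8): sum 26, len 4
→ 4 (dropped 9): sum 21, len 4
→ 0: sum 21, len 5
→ 1: sum 22, len 6
→ 0: sum 22, len 7
→ 2: sum 24, len 8
Longest length seen: 8.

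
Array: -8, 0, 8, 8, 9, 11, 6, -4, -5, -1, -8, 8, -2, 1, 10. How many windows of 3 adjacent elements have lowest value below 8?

(-8, 0, 8) → min -8  < 8 ✓
(0, 8, 8) → min 0  < 8 ✓
(8, 8, 9) → min 8
(8, 9, 11) → min 8
(9, 11, 6) → min 6  < 8 ✓
(11, 6, -4) → min -4  < 8 ✓
(6, -4, -5) → min -5  < 8 ✓
(-4, -5, -1) → min -5  < 8 ✓
(-5, -1, -8) → min -8  < 8 ✓
(-1, -8, 8) → min -8  < 8 ✓
(-8, 8, -2) → min -8  < 8 ✓
(8, -2, 1) → min -2  < 8 ✓
(-2, 1, 10) → min -2  < 8 ✓
11 windows satisfy the condition.

11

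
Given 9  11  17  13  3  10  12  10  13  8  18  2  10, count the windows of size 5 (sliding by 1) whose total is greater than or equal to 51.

7

9 11 17 13 3 → sum 53  ≥ 51 ✓
11 17 13 3 10 → sum 54  ≥ 51 ✓
17 13 3 10 12 → sum 55  ≥ 51 ✓
13 3 10 12 10 → sum 48
3 10 12 10 13 → sum 48
10 12 10 13 8 → sum 53  ≥ 51 ✓
12 10 13 8 18 → sum 61  ≥ 51 ✓
10 13 8 18 2 → sum 51  ≥ 51 ✓
13 8 18 2 10 → sum 51  ≥ 51 ✓
7 windows satisfy the condition.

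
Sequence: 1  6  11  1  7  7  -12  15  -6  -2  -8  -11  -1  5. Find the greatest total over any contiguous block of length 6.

33

(1, 6, 11, 1, 7, 7) → sum 33
(6, 11, 1, 7, 7, -12) → sum 20
(11, 1, 7, 7, -12, 15) → sum 29
(1, 7, 7, -12, 15, -6) → sum 12
(7, 7, -12, 15, -6, -2) → sum 9
(7, -12, 15, -6, -2, -8) → sum -6
(-12, 15, -6, -2, -8, -11) → sum -24
(15, -6, -2, -8, -11, -1) → sum -13
(-6, -2, -8, -11, -1, 5) → sum -23
Greatest of these is 33.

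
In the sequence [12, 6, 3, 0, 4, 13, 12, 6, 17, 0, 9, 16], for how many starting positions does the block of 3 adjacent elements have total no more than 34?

9

(12, 6, 3) → sum 21  ≤ 34 ✓
(6, 3, 0) → sum 9  ≤ 34 ✓
(3, 0, 4) → sum 7  ≤ 34 ✓
(0, 4, 13) → sum 17  ≤ 34 ✓
(4, 13, 12) → sum 29  ≤ 34 ✓
(13, 12, 6) → sum 31  ≤ 34 ✓
(12, 6, 17) → sum 35
(6, 17, 0) → sum 23  ≤ 34 ✓
(17, 0, 9) → sum 26  ≤ 34 ✓
(0, 9, 16) → sum 25  ≤ 34 ✓
9 windows satisfy the condition.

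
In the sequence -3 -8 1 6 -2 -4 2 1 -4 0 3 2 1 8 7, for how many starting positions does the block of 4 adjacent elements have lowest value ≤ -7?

2

(-3, -8, 1, 6) → min -8  ≤ -7 ✓
(-8, 1, 6, -2) → min -8  ≤ -7 ✓
(1, 6, -2, -4) → min -4
(6, -2, -4, 2) → min -4
(-2, -4, 2, 1) → min -4
(-4, 2, 1, -4) → min -4
(2, 1, -4, 0) → min -4
(1, -4, 0, 3) → min -4
(-4, 0, 3, 2) → min -4
(0, 3, 2, 1) → min 0
(3, 2, 1, 8) → min 1
(2, 1, 8, 7) → min 1
2 windows satisfy the condition.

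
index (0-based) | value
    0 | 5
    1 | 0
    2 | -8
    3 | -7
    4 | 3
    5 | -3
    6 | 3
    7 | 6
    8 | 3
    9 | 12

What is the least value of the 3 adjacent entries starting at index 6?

3

Elements at indices 6..8: 3, 6, 3
min(3, 6, 3) = 3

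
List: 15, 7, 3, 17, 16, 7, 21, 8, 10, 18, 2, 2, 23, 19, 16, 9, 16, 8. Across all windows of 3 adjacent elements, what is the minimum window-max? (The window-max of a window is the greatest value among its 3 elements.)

15

(15, 7, 3) → max 15
(7, 3, 17) → max 17
(3, 17, 16) → max 17
(17, 16, 7) → max 17
(16, 7, 21) → max 21
(7, 21, 8) → max 21
(21, 8, 10) → max 21
(8, 10, 18) → max 18
(10, 18, 2) → max 18
(18, 2, 2) → max 18
(2, 2, 23) → max 23
(2, 23, 19) → max 23
(23, 19, 16) → max 23
(19, 16, 9) → max 19
(16, 9, 16) → max 16
(9, 16, 8) → max 16
Minimum of these is 15.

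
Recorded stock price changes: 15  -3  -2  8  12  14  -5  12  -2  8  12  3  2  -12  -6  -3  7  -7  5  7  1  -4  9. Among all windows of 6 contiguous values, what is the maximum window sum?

Each size-6 window and its sum:
[15, -3, -2, 8, 12, 14] → sum 44
[-3, -2, 8, 12, 14, -5] → sum 24
[-2, 8, 12, 14, -5, 12] → sum 39
[8, 12, 14, -5, 12, -2] → sum 39
[12, 14, -5, 12, -2, 8] → sum 39
[14, -5, 12, -2, 8, 12] → sum 39
[-5, 12, -2, 8, 12, 3] → sum 28
[12, -2, 8, 12, 3, 2] → sum 35
[-2, 8, 12, 3, 2, -12] → sum 11
[8, 12, 3, 2, -12, -6] → sum 7
[12, 3, 2, -12, -6, -3] → sum -4
[3, 2, -12, -6, -3, 7] → sum -9
[2, -12, -6, -3, 7, -7] → sum -19
[-12, -6, -3, 7, -7, 5] → sum -16
[-6, -3, 7, -7, 5, 7] → sum 3
[-3, 7, -7, 5, 7, 1] → sum 10
[7, -7, 5, 7, 1, -4] → sum 9
[-7, 5, 7, 1, -4, 9] → sum 11
Maximum of these is 44.

44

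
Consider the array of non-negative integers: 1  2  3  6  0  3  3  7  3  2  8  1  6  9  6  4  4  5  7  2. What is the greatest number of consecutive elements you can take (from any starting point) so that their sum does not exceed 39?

12

[1] sum 1 len 1
[1, 2] sum 3 len 2
[1, 2, 3] sum 6 len 3
[1, 2, 3, 6] sum 12 len 4
[1, 2, 3, 6, 0] sum 12 len 5
[1, 2, 3, 6, 0, 3] sum 15 len 6
[1, 2, 3, 6, 0, 3, 3] sum 18 len 7
[1, 2, 3, 6, 0, 3, 3, 7] sum 25 len 8
[1, 2, 3, 6, 0, 3, 3, 7, 3] sum 28 len 9
[1, 2, 3, 6, 0, 3, 3, 7, 3, 2] sum 30 len 10
[1, 2, 3, 6, 0, 3, 3, 7, 3, 2, 8] sum 38 len 11
[1, 2, 3, 6, 0, 3, 3, 7, 3, 2, 8, 1] sum 39 len 12
[6, 0, 3, 3, 7, 3, 2, 8, 1, 6] sum 39 len 10
[3, 7, 3, 2, 8, 1, 6, 9] sum 39 len 8
[3, 2, 8, 1, 6, 9, 6] sum 35 len 7
[3, 2, 8, 1, 6, 9, 6, 4] sum 39 len 8
[8, 1, 6, 9, 6, 4, 4] sum 38 len 7
[1, 6, 9, 6, 4, 4, 5] sum 35 len 7
[9, 6, 4, 4, 5, 7] sum 35 len 6
[9, 6, 4, 4, 5, 7, 2] sum 37 len 7
Longest length seen: 12.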